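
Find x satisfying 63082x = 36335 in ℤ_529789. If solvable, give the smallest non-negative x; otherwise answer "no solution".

First find gcd(63082, 529789):
529789 = 8·63082 + 25133
63082 = 2·25133 + 12816
25133 = 1·12816 + 12317
12816 = 1·12317 + 499
12317 = 24·499 + 341
499 = 1·341 + 158
341 = 2·158 + 25
158 = 6·25 + 8
25 = 3·8 + 1
8 = 8·1 + 0
gcd = 1, so a unique solution mod 529789 exists.
Back-substitute for the Bézout coefficients:
1 = 25 − 3·8
1 = −3·158 + 19·25
1 = 19·341 − 41·158
1 = −41·499 + 60·341
1 = 60·12317 − 1481·499
1 = −1481·12816 + 1541·12317
1 = 1541·25133 − 3022·12816
1 = −3022·63082 + 7585·25133
1 = 7585·529789 − 63702·63082
So 63082·(-63702) ≡ 1 (mod 529789), giving 63082⁻¹ ≡ 466087.
x ≡ 63082⁻¹·36335 ≡ 466087·36335 ≡ 35971 (mod 529789).

35971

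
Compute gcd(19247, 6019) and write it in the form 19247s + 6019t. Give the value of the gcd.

Euclidean algorithm:
19247 = 3*6019 + 1190
6019 = 5*1190 + 69
1190 = 17*69 + 17
69 = 4*17 + 1
17 = 17*1 + 0
gcd(19247, 6019) = 1.
Back-substituting:
1 = 69 − 4·17
1 = −4·1190 + 69·69
1 = 69·6019 − 349·1190
1 = −349·19247 + 1116·6019
So 1 = (-349)·19247 + (1116)·6019.

1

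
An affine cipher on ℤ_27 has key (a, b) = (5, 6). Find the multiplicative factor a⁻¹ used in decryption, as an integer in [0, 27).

Apply the Euclidean algorithm to 27 and 5:
27 = 5×5 + 2
5 = 2×2 + 1
2 = 2×1 + 0
The gcd is 1. Working backward:
1 = 5 − 2·2
1 = −2·27 + 11·5
So 5·11 ≡ 1 (mod 27).

11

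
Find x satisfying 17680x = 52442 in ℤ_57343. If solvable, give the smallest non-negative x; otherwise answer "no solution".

2682

First find gcd(17680, 57343):
57343 = 3·17680 + 4303
17680 = 4·4303 + 468
4303 = 9·468 + 91
468 = 5·91 + 13
91 = 7·13 + 0
gcd = 13 and 13 | 52442, so solutions exist. Divide through by 13: 1360x ≡ 4034 (mod 4411).
Now find 1360⁻¹ mod 4411:
4411 = 3·1360 + 331
1360 = 4·331 + 36
331 = 9·36 + 7
36 = 5·7 + 1
7 = 7·1 + 0
Back-substitute:
1 = 36 − 5·7
1 = −5·331 + 46·36
1 = 46·1360 − 189·331
1 = −189·4411 + 613·1360
So 1360⁻¹ ≡ 613 (mod 4411).
Then x ≡ 613·4034 ≡ 2682 (mod 4411); the smallest non-negative solution is x = 2682.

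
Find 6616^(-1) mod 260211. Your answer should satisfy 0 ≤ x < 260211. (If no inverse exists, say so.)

Apply the Euclidean algorithm to 260211 and 6616:
260211 = 39×6616 + 2187
6616 = 3×2187 + 55
2187 = 39×55 + 42
55 = 1×42 + 13
42 = 3×13 + 3
13 = 4×3 + 1
3 = 3×1 + 0
Since gcd(6616, 260211) = 1, back-substitute to write 1 as a combination:
1 = 13 − 4·3
1 = −4·42 + 13·13
1 = 13·55 − 17·42
1 = −17·2187 + 676·55
1 = 676·6616 − 2045·2187
1 = −2045·260211 + 80431·6616
So 6616·80431 ≡ 1 (mod 260211).

80431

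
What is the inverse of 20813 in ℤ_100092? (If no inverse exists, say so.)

Run Euclid on (100092, 20813):
100092 = 4*20813 + 16840
20813 = 1*16840 + 3973
16840 = 4*3973 + 948
3973 = 4*948 + 181
948 = 5*181 + 43
181 = 4*43 + 9
43 = 4*9 + 7
9 = 1*7 + 2
7 = 3*2 + 1
2 = 2*1 + 0
Since gcd(20813, 100092) = 1, back-substitute to write 1 as a combination:
1 = 7 − 3·2
1 = −3·9 + 4·7
1 = 4·43 − 19·9
1 = −19·181 + 80·43
1 = 80·948 − 419·181
1 = −419·3973 + 1756·948
1 = 1756·16840 − 7443·3973
1 = −7443·20813 + 9199·16840
1 = 9199·100092 − 44239·20813
Thus 20813·(-44239) ≡ 1 (mod 100092); reducing, -44239 mod 100092 = 55853.

55853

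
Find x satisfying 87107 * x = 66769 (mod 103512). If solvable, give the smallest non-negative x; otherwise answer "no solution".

30611

First find gcd(87107, 103512):
103512 = 1·87107 + 16405
87107 = 5·16405 + 5082
16405 = 3·5082 + 1159
5082 = 4·1159 + 446
1159 = 2·446 + 267
446 = 1·267 + 179
267 = 1·179 + 88
179 = 2·88 + 3
88 = 29·3 + 1
3 = 3·1 + 0
gcd = 1, so a unique solution mod 103512 exists.
Back-substitute for the Bézout coefficients:
1 = 88 − 29·3
1 = −29·179 + 59·88
1 = 59·267 − 88·179
1 = −88·446 + 147·267
1 = 147·1159 − 382·446
1 = −382·5082 + 1675·1159
1 = 1675·16405 − 5407·5082
1 = −5407·87107 + 28710·16405
1 = 28710·103512 − 34117·87107
So 87107·(-34117) ≡ 1 (mod 103512), giving 87107⁻¹ ≡ 69395.
x ≡ 87107⁻¹·66769 ≡ 69395·66769 ≡ 30611 (mod 103512).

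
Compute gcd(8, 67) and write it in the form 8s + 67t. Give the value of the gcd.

Apply Euclid's algorithm to 67 and 8:
67 = 8×8 + 3
8 = 2×3 + 2
3 = 1×2 + 1
2 = 2×1 + 0
gcd(8, 67) = 1.
Back-substituting:
1 = 3 − 2
1 = −8 + 3·3
1 = 3·67 − 25·8
So 1 = (3)·67 + (-25)·8.

1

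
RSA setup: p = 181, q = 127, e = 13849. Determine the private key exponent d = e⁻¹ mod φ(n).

φ(n) = (p−1)(q−1) = 180·126 = 22680.
Need d with 13849·d ≡ 1 (mod 22680). Apply the extended Euclidean algorithm:
22680 = 1·13849 + 8831
13849 = 1·8831 + 5018
8831 = 1·5018 + 3813
5018 = 1·3813 + 1205
3813 = 3·1205 + 198
1205 = 6·198 + 17
198 = 11·17 + 11
17 = 1·11 + 6
11 = 1·6 + 5
6 = 1·5 + 1
5 = 5·1 + 0
Back-substitute:
1 = 6 − 5
1 = −11 + 2·6
1 = 2·17 − 3·11
1 = −3·198 + 35·17
1 = 35·1205 − 213·198
1 = −213·3813 + 674·1205
1 = 674·5018 − 887·3813
1 = −887·8831 + 1561·5018
1 = 1561·13849 − 2448·8831
1 = −2448·22680 + 4009·13849
So 13849·4009 ≡ 1 (mod 22680), hence d = 4009.

4009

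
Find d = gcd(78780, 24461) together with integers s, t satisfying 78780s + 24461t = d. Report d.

1

Euclidean algorithm:
78780 = 3·24461 + 5397
24461 = 4·5397 + 2873
5397 = 1·2873 + 2524
2873 = 1·2524 + 349
2524 = 7·349 + 81
349 = 4·81 + 25
81 = 3·25 + 6
25 = 4·6 + 1
6 = 6·1 + 0
gcd(78780, 24461) = 1.
Working backward:
1 = 25 − 4·6
1 = −4·81 + 13·25
1 = 13·349 − 56·81
1 = −56·2524 + 405·349
1 = 405·2873 − 461·2524
1 = −461·5397 + 866·2873
1 = 866·24461 − 3925·5397
1 = −3925·78780 + 12641·24461
So 1 = (-3925)·78780 + (12641)·24461.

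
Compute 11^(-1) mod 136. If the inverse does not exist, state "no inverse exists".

99

gcd(136, 11) by repeated division:
136 = 12·11 + 4
11 = 2·4 + 3
4 = 1·3 + 1
3 = 3·1 + 0
gcd = 1, so the inverse exists. Back-substitute:
1 = 4 − 3
1 = −11 + 3·4
1 = 3·136 − 37·11
Hence 11⁻¹ ≡ -37 ≡ 99 (mod 136).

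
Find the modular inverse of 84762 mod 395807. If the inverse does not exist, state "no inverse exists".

91987

Run Euclid on (395807, 84762):
395807 = 4·84762 + 56759
84762 = 1·56759 + 28003
56759 = 2·28003 + 753
28003 = 37·753 + 142
753 = 5·142 + 43
142 = 3·43 + 13
43 = 3·13 + 4
13 = 3·4 + 1
4 = 4·1 + 0
Since gcd(84762, 395807) = 1, back-substitute to write 1 as a combination:
1 = 13 − 3·4
1 = −3·43 + 10·13
1 = 10·142 − 33·43
1 = −33·753 + 175·142
1 = 175·28003 − 6508·753
1 = −6508·56759 + 13191·28003
1 = 13191·84762 − 19699·56759
1 = −19699·395807 + 91987·84762
So 84762·91987 ≡ 1 (mod 395807).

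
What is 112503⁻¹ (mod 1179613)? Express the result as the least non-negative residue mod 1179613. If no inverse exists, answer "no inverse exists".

214925

Run Euclid on (1179613, 112503):
1179613 = 10*112503 + 54583
112503 = 2*54583 + 3337
54583 = 16*3337 + 1191
3337 = 2*1191 + 955
1191 = 1*955 + 236
955 = 4*236 + 11
236 = 21*11 + 5
11 = 2*5 + 1
5 = 5*1 + 0
The gcd is 1. Working backward:
1 = 11 − 2·5
1 = −2·236 + 43·11
1 = 43·955 − 174·236
1 = −174·1191 + 217·955
1 = 217·3337 − 608·1191
1 = −608·54583 + 9945·3337
1 = 9945·112503 − 20498·54583
1 = −20498·1179613 + 214925·112503
So 112503·214925 ≡ 1 (mod 1179613).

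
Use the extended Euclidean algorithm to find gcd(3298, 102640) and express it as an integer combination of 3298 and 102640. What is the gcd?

2

Euclidean algorithm:
102640 = 31*3298 + 402
3298 = 8*402 + 82
402 = 4*82 + 74
82 = 1*74 + 8
74 = 9*8 + 2
8 = 4*2 + 0
gcd(3298, 102640) = 2.
Back-substituting:
2 = 74 − 9·8
2 = −9·82 + 10·74
2 = 10·402 − 49·82
2 = −49·3298 + 402·402
2 = 402·102640 − 12511·3298
So 2 = (402)·102640 + (-12511)·3298.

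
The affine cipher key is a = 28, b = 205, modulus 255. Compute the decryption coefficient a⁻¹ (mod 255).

82

gcd(255, 28) by repeated division:
255 = 9·28 + 3
28 = 9·3 + 1
3 = 3·1 + 0
Since gcd(28, 255) = 1, back-substitute to write 1 as a combination:
1 = 28 − 9·3
1 = −9·255 + 82·28
So 28·82 ≡ 1 (mod 255).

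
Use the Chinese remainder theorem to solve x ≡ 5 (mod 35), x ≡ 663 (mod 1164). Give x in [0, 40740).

Write x = 5 + 35·k. Then 35·k ≡ 663 − 5 ≡ 658 (mod 1164).
Need 35⁻¹ mod 1164. Extended Euclid on (1164, 35):
1164 = 33*35 + 9
35 = 3*9 + 8
9 = 1*8 + 1
8 = 8*1 + 0
Back-substitute:
1 = 9 − 8
1 = −35 + 4·9
1 = 4·1164 − 133·35
35⁻¹ ≡ 1031 (mod 1164), so k ≡ 1031·658 ≡ 950 (mod 1164).
x = 5 + 35·950 = 33255.

33255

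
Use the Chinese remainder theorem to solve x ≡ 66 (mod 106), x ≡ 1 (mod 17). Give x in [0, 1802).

Write x = 66 + 106·k. Then 106·k ≡ 1 − 66 ≡ 3 (mod 17).
Need 106⁻¹ mod 17. Extended Euclid on (17, 4):
17 = 4*4 + 1
4 = 4*1 + 0
Back-substitute:
1 = 17 − 4·4
106⁻¹ ≡ 13 (mod 17), so k ≡ 13·3 ≡ 5 (mod 17).
x = 66 + 106·5 = 596.

596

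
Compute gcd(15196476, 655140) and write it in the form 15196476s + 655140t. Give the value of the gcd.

Apply Euclid's algorithm to 15196476 and 655140:
15196476 = 23*655140 + 128256
655140 = 5*128256 + 13860
128256 = 9*13860 + 3516
13860 = 3*3516 + 3312
3516 = 1*3312 + 204
3312 = 16*204 + 48
204 = 4*48 + 12
48 = 4*12 + 0
gcd(15196476, 655140) = 12.
Working backward:
12 = 204 − 4·48
12 = −4·3312 + 65·204
12 = 65·3516 − 69·3312
12 = −69·13860 + 272·3516
12 = 272·128256 − 2517·13860
12 = −2517·655140 + 12857·128256
12 = 12857·15196476 − 298228·655140
So 12 = (12857)·15196476 + (-298228)·655140.

12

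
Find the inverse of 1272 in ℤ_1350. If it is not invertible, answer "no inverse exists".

Compute gcd(1272, 1350):
1350 = 1×1272 + 78
1272 = 16×78 + 24
78 = 3×24 + 6
24 = 4×6 + 0
Since gcd = 6 > 1, 1272 is not a unit mod 1350.

no inverse exists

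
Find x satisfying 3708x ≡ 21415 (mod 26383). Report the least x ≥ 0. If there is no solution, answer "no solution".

First find gcd(3708, 26383):
26383 = 7*3708 + 427
3708 = 8*427 + 292
427 = 1*292 + 135
292 = 2*135 + 22
135 = 6*22 + 3
22 = 7*3 + 1
3 = 3*1 + 0
gcd = 1, so a unique solution mod 26383 exists.
Back-substitute for the Bézout coefficients:
1 = 22 − 7·3
1 = −7·135 + 43·22
1 = 43·292 − 93·135
1 = −93·427 + 136·292
1 = 136·3708 − 1181·427
1 = −1181·26383 + 8403·3708
So 3708·(8403) ≡ 1 (mod 26383), giving 3708⁻¹ ≡ 8403.
x ≡ 3708⁻¹·21415 ≡ 8403·21415 ≡ 18185 (mod 26383).

18185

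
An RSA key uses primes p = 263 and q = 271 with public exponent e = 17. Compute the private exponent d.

45773

φ(n) = (p−1)(q−1) = 262·270 = 70740.
Need d with 17·d ≡ 1 (mod 70740). Apply the extended Euclidean algorithm:
70740 = 4161*17 + 3
17 = 5*3 + 2
3 = 1*2 + 1
2 = 2*1 + 0
Back-substitute:
1 = 3 − 2
1 = −17 + 6·3
1 = 6·70740 − 24967·17
So 17·(-24967) ≡ 1 (mod 70740), hence d ≡ -24967 ≡ 45773 (mod 70740).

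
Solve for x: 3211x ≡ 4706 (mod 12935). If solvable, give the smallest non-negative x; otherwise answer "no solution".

646

First find gcd(3211, 12935):
12935 = 4×3211 + 91
3211 = 35×91 + 26
91 = 3×26 + 13
26 = 2×13 + 0
gcd = 13 and 13 | 4706, so solutions exist. Divide through by 13: 247x ≡ 362 (mod 995).
Now find 247⁻¹ mod 995:
995 = 4×247 + 7
247 = 35×7 + 2
7 = 3×2 + 1
2 = 2×1 + 0
Back-substitute:
1 = 7 − 3·2
1 = −3·247 + 106·7
1 = 106·995 − 427·247
So 247·(-427) ≡ 1 (mod 995), i.e. 247⁻¹ ≡ 568.
Then x ≡ 568·362 ≡ 646 (mod 995); the smallest non-negative solution is x = 646.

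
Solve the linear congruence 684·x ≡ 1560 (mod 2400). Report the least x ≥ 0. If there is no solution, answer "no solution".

First find gcd(684, 2400):
2400 = 3*684 + 348
684 = 1*348 + 336
348 = 1*336 + 12
336 = 28*12 + 0
gcd = 12 and 12 | 1560, so solutions exist. Divide through by 12: 57x ≡ 130 (mod 200).
Now find 57⁻¹ mod 200:
200 = 3*57 + 29
57 = 1*29 + 28
29 = 1*28 + 1
28 = 28*1 + 0
Back-substitute:
1 = 29 − 28
1 = −57 + 2·29
1 = 2·200 − 7·57
So 57·(-7) ≡ 1 (mod 200), i.e. 57⁻¹ ≡ 193.
Then x ≡ 193·130 ≡ 90 (mod 200); the smallest non-negative solution is x = 90.

90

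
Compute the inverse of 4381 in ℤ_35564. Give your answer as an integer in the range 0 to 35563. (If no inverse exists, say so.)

24881

gcd(35564, 4381) by repeated division:
35564 = 8×4381 + 516
4381 = 8×516 + 253
516 = 2×253 + 10
253 = 25×10 + 3
10 = 3×3 + 1
3 = 3×1 + 0
gcd = 1, so the inverse exists. Back-substitute:
1 = 10 − 3·3
1 = −3·253 + 76·10
1 = 76·516 − 155·253
1 = −155·4381 + 1316·516
1 = 1316·35564 − 10683·4381
So 4381·(-10683) ≡ 1 (mod 35564), and -10683 ≡ 24881 (mod 35564).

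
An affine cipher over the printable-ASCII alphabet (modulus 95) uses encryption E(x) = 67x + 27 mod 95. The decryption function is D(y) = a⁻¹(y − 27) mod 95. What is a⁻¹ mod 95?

78

Run Euclid on (95, 67):
95 = 1*67 + 28
67 = 2*28 + 11
28 = 2*11 + 6
11 = 1*6 + 5
6 = 1*5 + 1
5 = 5*1 + 0
The gcd is 1. Working backward:
1 = 6 − 5
1 = −11 + 2·6
1 = 2·28 − 5·11
1 = −5·67 + 12·28
1 = 12·95 − 17·67
Hence 67⁻¹ ≡ -17 ≡ 78 (mod 95).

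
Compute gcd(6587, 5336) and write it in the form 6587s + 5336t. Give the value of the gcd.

Apply Euclid's algorithm to 6587 and 5336:
6587 = 1×5336 + 1251
5336 = 4×1251 + 332
1251 = 3×332 + 255
332 = 1×255 + 77
255 = 3×77 + 24
77 = 3×24 + 5
24 = 4×5 + 4
5 = 1×4 + 1
4 = 4×1 + 0
gcd(6587, 5336) = 1.
Working backward:
1 = 5 − 4
1 = −24 + 5·5
1 = 5·77 − 16·24
1 = −16·255 + 53·77
1 = 53·332 − 69·255
1 = −69·1251 + 260·332
1 = 260·5336 − 1109·1251
1 = −1109·6587 + 1369·5336
So 1 = (-1109)·6587 + (1369)·5336.

1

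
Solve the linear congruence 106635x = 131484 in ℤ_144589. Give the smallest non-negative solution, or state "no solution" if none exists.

First find gcd(106635, 144589):
144589 = 1*106635 + 37954
106635 = 2*37954 + 30727
37954 = 1*30727 + 7227
30727 = 4*7227 + 1819
7227 = 3*1819 + 1770
1819 = 1*1770 + 49
1770 = 36*49 + 6
49 = 8*6 + 1
6 = 6*1 + 0
gcd = 1, so a unique solution mod 144589 exists.
Back-substitute for the Bézout coefficients:
1 = 49 − 8·6
1 = −8·1770 + 289·49
1 = 289·1819 − 297·1770
1 = −297·7227 + 1180·1819
1 = 1180·30727 − 5017·7227
1 = −5017·37954 + 6197·30727
1 = 6197·106635 − 17411·37954
1 = −17411·144589 + 23608·106635
So 106635·(23608) ≡ 1 (mod 144589), giving 106635⁻¹ ≡ 23608.
x ≡ 106635⁻¹·131484 ≡ 23608·131484 ≡ 37620 (mod 144589).

37620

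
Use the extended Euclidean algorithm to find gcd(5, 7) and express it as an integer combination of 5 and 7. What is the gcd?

1

Apply Euclid's algorithm to 7 and 5:
7 = 1·5 + 2
5 = 2·2 + 1
2 = 2·1 + 0
gcd(5, 7) = 1.
Back-substituting:
1 = 5 − 2·2
1 = −2·7 + 3·5
So 1 = (-2)·7 + (3)·5.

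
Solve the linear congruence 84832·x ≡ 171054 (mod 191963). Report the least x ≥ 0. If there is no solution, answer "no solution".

11348

First find gcd(84832, 191963):
191963 = 2*84832 + 22299
84832 = 3*22299 + 17935
22299 = 1*17935 + 4364
17935 = 4*4364 + 479
4364 = 9*479 + 53
479 = 9*53 + 2
53 = 26*2 + 1
2 = 2*1 + 0
gcd = 1, so a unique solution mod 191963 exists.
Back-substitute for the Bézout coefficients:
1 = 53 − 26·2
1 = −26·479 + 235·53
1 = 235·4364 − 2141·479
1 = −2141·17935 + 8799·4364
1 = 8799·22299 − 10940·17935
1 = −10940·84832 + 41619·22299
1 = 41619·191963 − 94178·84832
So 84832·(-94178) ≡ 1 (mod 191963), giving 84832⁻¹ ≡ 97785.
x ≡ 84832⁻¹·171054 ≡ 97785·171054 ≡ 11348 (mod 191963).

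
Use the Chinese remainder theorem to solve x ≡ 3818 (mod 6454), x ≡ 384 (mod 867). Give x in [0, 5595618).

1210716

Write x = 3818 + 6454·k. Then 6454·k ≡ 384 − 3818 ≡ 34 (mod 867).
Need 6454⁻¹ mod 867. Extended Euclid on (867, 385):
867 = 2×385 + 97
385 = 3×97 + 94
97 = 1×94 + 3
94 = 31×3 + 1
3 = 3×1 + 0
Back-substitute:
1 = 94 − 31·3
1 = −31·97 + 32·94
1 = 32·385 − 127·97
1 = −127·867 + 286·385
6454⁻¹ ≡ 286 (mod 867), so k ≡ 286·34 ≡ 187 (mod 867).
x = 3818 + 6454·187 = 1210716.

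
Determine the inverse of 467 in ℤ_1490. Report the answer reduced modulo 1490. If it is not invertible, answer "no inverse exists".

1423

Run Euclid on (1490, 467):
1490 = 3*467 + 89
467 = 5*89 + 22
89 = 4*22 + 1
22 = 22*1 + 0
The gcd is 1. Working backward:
1 = 89 − 4·22
1 = −4·467 + 21·89
1 = 21·1490 − 67·467
So 467·(-67) ≡ 1 (mod 1490), and -67 ≡ 1423 (mod 1490).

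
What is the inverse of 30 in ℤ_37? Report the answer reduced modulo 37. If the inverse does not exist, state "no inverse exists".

Extended Euclidean algorithm:
37 = 1·30 + 7
30 = 4·7 + 2
7 = 3·2 + 1
2 = 2·1 + 0
gcd = 1, so the inverse exists. Back-substitute:
1 = 7 − 3·2
1 = −3·30 + 13·7
1 = 13·37 − 16·30
Thus 30·(-16) ≡ 1 (mod 37); reducing, -16 mod 37 = 21.

21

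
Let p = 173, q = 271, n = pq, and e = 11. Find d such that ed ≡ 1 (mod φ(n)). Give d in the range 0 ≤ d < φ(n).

φ(n) = (p−1)(q−1) = 172·270 = 46440.
Need d with 11·d ≡ 1 (mod 46440). Apply the extended Euclidean algorithm:
46440 = 4221*11 + 9
11 = 1*9 + 2
9 = 4*2 + 1
2 = 2*1 + 0
Back-substitute:
1 = 9 − 4·2
1 = −4·11 + 5·9
1 = 5·46440 − 21109·11
So 11·(-21109) ≡ 1 (mod 46440), hence d ≡ -21109 ≡ 25331 (mod 46440).

25331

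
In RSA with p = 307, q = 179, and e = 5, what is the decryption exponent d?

φ(n) = (p−1)(q−1) = 306·178 = 54468.
Need d with 5·d ≡ 1 (mod 54468). Apply the extended Euclidean algorithm:
54468 = 10893×5 + 3
5 = 1×3 + 2
3 = 1×2 + 1
2 = 2×1 + 0
Back-substitute:
1 = 3 − 2
1 = −5 + 2·3
1 = 2·54468 − 21787·5
So 5·(-21787) ≡ 1 (mod 54468), hence d ≡ -21787 ≡ 32681 (mod 54468).

32681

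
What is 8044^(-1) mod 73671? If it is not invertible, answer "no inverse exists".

Run Euclid on (73671, 8044):
73671 = 9*8044 + 1275
8044 = 6*1275 + 394
1275 = 3*394 + 93
394 = 4*93 + 22
93 = 4*22 + 5
22 = 4*5 + 2
5 = 2*2 + 1
2 = 2*1 + 0
The gcd is 1. Working backward:
1 = 5 − 2·2
1 = −2·22 + 9·5
1 = 9·93 − 38·22
1 = −38·394 + 161·93
1 = 161·1275 − 521·394
1 = −521·8044 + 3287·1275
1 = 3287·73671 − 30104·8044
Thus 8044·(-30104) ≡ 1 (mod 73671); reducing, -30104 mod 73671 = 43567.

43567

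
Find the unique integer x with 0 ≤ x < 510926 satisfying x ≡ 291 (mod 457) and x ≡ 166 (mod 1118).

Write x = 291 + 457·k. Then 457·k ≡ 166 − 291 ≡ 993 (mod 1118).
Need 457⁻¹ mod 1118. Extended Euclid on (1118, 457):
1118 = 2×457 + 204
457 = 2×204 + 49
204 = 4×49 + 8
49 = 6×8 + 1
8 = 8×1 + 0
Back-substitute:
1 = 49 − 6·8
1 = −6·204 + 25·49
1 = 25·457 − 56·204
1 = −56·1118 + 137·457
457⁻¹ ≡ 137 (mod 1118), so k ≡ 137·993 ≡ 763 (mod 1118).
x = 291 + 457·763 = 348982.

348982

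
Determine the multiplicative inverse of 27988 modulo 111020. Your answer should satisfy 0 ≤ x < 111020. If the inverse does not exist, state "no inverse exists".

no inverse exists

Compute gcd(27988, 111020):
111020 = 3*27988 + 27056
27988 = 1*27056 + 932
27056 = 29*932 + 28
932 = 33*28 + 8
28 = 3*8 + 4
8 = 2*4 + 0
The gcd is 4, not 1, hence no inverse exists.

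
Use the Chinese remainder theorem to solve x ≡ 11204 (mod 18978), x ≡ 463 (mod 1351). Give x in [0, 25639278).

10847642

Write x = 11204 + 18978·k. Then 18978·k ≡ 463 − 11204 ≡ 67 (mod 1351).
Need 18978⁻¹ mod 1351. Extended Euclid on (1351, 64):
1351 = 21*64 + 7
64 = 9*7 + 1
7 = 7*1 + 0
Back-substitute:
1 = 64 − 9·7
1 = −9·1351 + 190·64
18978⁻¹ ≡ 190 (mod 1351), so k ≡ 190·67 ≡ 571 (mod 1351).
x = 11204 + 18978·571 = 10847642.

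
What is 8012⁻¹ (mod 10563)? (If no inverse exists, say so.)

Extended Euclidean algorithm:
10563 = 1·8012 + 2551
8012 = 3·2551 + 359
2551 = 7·359 + 38
359 = 9·38 + 17
38 = 2·17 + 4
17 = 4·4 + 1
4 = 4·1 + 0
The gcd is 1. Working backward:
1 = 17 − 4·4
1 = −4·38 + 9·17
1 = 9·359 − 85·38
1 = −85·2551 + 604·359
1 = 604·8012 − 1897·2551
1 = −1897·10563 + 2501·8012
So 8012·2501 ≡ 1 (mod 10563).

2501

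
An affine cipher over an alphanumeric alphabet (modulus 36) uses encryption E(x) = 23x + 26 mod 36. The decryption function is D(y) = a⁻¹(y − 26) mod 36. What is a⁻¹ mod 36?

gcd(36, 23) by repeated division:
36 = 1×23 + 13
23 = 1×13 + 10
13 = 1×10 + 3
10 = 3×3 + 1
3 = 3×1 + 0
Since gcd(23, 36) = 1, back-substitute to write 1 as a combination:
1 = 10 − 3·3
1 = −3·13 + 4·10
1 = 4·23 − 7·13
1 = −7·36 + 11·23
So 23·11 ≡ 1 (mod 36).

11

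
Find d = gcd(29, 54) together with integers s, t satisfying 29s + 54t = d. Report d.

1

Repeated division:
54 = 1*29 + 25
29 = 1*25 + 4
25 = 6*4 + 1
4 = 4*1 + 0
gcd(29, 54) = 1.
Express as a combination:
1 = 25 − 6·4
1 = −6·29 + 7·25
1 = 7·54 − 13·29
So 1 = (7)·54 + (-13)·29.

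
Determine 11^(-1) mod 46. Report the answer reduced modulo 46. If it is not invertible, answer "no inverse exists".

Extended Euclidean algorithm:
46 = 4·11 + 2
11 = 5·2 + 1
2 = 2·1 + 0
Since gcd(11, 46) = 1, back-substitute to write 1 as a combination:
1 = 11 − 5·2
1 = −5·46 + 21·11
So 11·21 ≡ 1 (mod 46).

21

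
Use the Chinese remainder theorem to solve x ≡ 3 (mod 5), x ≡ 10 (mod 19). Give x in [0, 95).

Write x = 3 + 5·k. Then 5·k ≡ 10 − 3 ≡ 7 (mod 19).
Need 5⁻¹ mod 19. Extended Euclid on (19, 5):
19 = 3×5 + 4
5 = 1×4 + 1
4 = 4×1 + 0
Back-substitute:
1 = 5 − 4
1 = −19 + 4·5
5⁻¹ ≡ 4 (mod 19), so k ≡ 4·7 ≡ 9 (mod 19).
x = 3 + 5·9 = 48.

48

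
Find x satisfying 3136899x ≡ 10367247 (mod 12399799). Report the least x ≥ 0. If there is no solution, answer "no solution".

1886632

First find gcd(3136899, 12399799):
12399799 = 3·3136899 + 2989102
3136899 = 1·2989102 + 147797
2989102 = 20·147797 + 33162
147797 = 4·33162 + 15149
33162 = 2·15149 + 2864
15149 = 5·2864 + 829
2864 = 3·829 + 377
829 = 2·377 + 75
377 = 5·75 + 2
75 = 37·2 + 1
2 = 2·1 + 0
gcd = 1, so a unique solution mod 12399799 exists.
Back-substitute for the Bézout coefficients:
1 = 75 − 37·2
1 = −37·377 + 186·75
1 = 186·829 − 409·377
1 = −409·2864 + 1413·829
1 = 1413·15149 − 7474·2864
1 = −7474·33162 + 16361·15149
1 = 16361·147797 − 72918·33162
1 = −72918·2989102 + 1474721·147797
1 = 1474721·3136899 − 1547639·2989102
1 = −1547639·12399799 + 6117638·3136899
So 3136899·(6117638) ≡ 1 (mod 12399799), giving 3136899⁻¹ ≡ 6117638.
x ≡ 3136899⁻¹·10367247 ≡ 6117638·10367247 ≡ 1886632 (mod 12399799).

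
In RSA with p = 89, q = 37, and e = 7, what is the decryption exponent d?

2263

φ(n) = (p−1)(q−1) = 88·36 = 3168.
Need d with 7·d ≡ 1 (mod 3168). Apply the extended Euclidean algorithm:
3168 = 452×7 + 4
7 = 1×4 + 3
4 = 1×3 + 1
3 = 3×1 + 0
Back-substitute:
1 = 4 − 3
1 = −7 + 2·4
1 = 2·3168 − 905·7
So 7·(-905) ≡ 1 (mod 3168), hence d ≡ -905 ≡ 2263 (mod 3168).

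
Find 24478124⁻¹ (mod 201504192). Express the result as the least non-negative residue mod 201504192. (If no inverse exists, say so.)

Euclidean algorithm on 201504192, 24478124:
201504192 = 8·24478124 + 5679200
24478124 = 4·5679200 + 1761324
5679200 = 3·1761324 + 395228
1761324 = 4·395228 + 180412
395228 = 2·180412 + 34404
180412 = 5·34404 + 8392
34404 = 4·8392 + 836
8392 = 10·836 + 32
836 = 26·32 + 4
32 = 8·4 + 0
The gcd is 4, not 1, hence no inverse exists.

no inverse exists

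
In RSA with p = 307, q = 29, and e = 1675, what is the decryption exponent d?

1243

φ(n) = (p−1)(q−1) = 306·28 = 8568.
Need d with 1675·d ≡ 1 (mod 8568). Apply the extended Euclidean algorithm:
8568 = 5×1675 + 193
1675 = 8×193 + 131
193 = 1×131 + 62
131 = 2×62 + 7
62 = 8×7 + 6
7 = 1×6 + 1
6 = 6×1 + 0
Back-substitute:
1 = 7 − 6
1 = −62 + 9·7
1 = 9·131 − 19·62
1 = −19·193 + 28·131
1 = 28·1675 − 243·193
1 = −243·8568 + 1243·1675
So 1675·1243 ≡ 1 (mod 8568), hence d = 1243.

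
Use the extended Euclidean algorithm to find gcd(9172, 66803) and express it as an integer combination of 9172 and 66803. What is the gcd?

Repeated division:
66803 = 7×9172 + 2599
9172 = 3×2599 + 1375
2599 = 1×1375 + 1224
1375 = 1×1224 + 151
1224 = 8×151 + 16
151 = 9×16 + 7
16 = 2×7 + 2
7 = 3×2 + 1
2 = 2×1 + 0
gcd(9172, 66803) = 1.
Working backward:
1 = 7 − 3·2
1 = −3·16 + 7·7
1 = 7·151 − 66·16
1 = −66·1224 + 535·151
1 = 535·1375 − 601·1224
1 = −601·2599 + 1136·1375
1 = 1136·9172 − 4009·2599
1 = −4009·66803 + 29199·9172
So 1 = (-4009)·66803 + (29199)·9172.

1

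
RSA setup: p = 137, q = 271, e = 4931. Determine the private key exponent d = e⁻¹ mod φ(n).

φ(n) = (p−1)(q−1) = 136·270 = 36720.
Need d with 4931·d ≡ 1 (mod 36720). Apply the extended Euclidean algorithm:
36720 = 7*4931 + 2203
4931 = 2*2203 + 525
2203 = 4*525 + 103
525 = 5*103 + 10
103 = 10*10 + 3
10 = 3*3 + 1
3 = 3*1 + 0
Back-substitute:
1 = 10 − 3·3
1 = −3·103 + 31·10
1 = 31·525 − 158·103
1 = −158·2203 + 663·525
1 = 663·4931 − 1484·2203
1 = −1484·36720 + 11051·4931
So 4931·11051 ≡ 1 (mod 36720), hence d = 11051.

11051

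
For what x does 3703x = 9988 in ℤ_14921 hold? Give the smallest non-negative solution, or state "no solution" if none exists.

First find gcd(3703, 14921):
14921 = 4·3703 + 109
3703 = 33·109 + 106
109 = 1·106 + 3
106 = 35·3 + 1
3 = 3·1 + 0
gcd = 1, so a unique solution mod 14921 exists.
Back-substitute for the Bézout coefficients:
1 = 106 − 35·3
1 = −35·109 + 36·106
1 = 36·3703 − 1223·109
1 = −1223·14921 + 4928·3703
So 3703·(4928) ≡ 1 (mod 14921), giving 3703⁻¹ ≡ 4928.
x ≡ 3703⁻¹·9988 ≡ 4928·9988 ≡ 11406 (mod 14921).

11406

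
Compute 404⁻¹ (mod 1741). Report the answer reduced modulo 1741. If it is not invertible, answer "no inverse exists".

gcd(1741, 404) by repeated division:
1741 = 4*404 + 125
404 = 3*125 + 29
125 = 4*29 + 9
29 = 3*9 + 2
9 = 4*2 + 1
2 = 2*1 + 0
gcd = 1, so the inverse exists. Back-substitute:
1 = 9 − 4·2
1 = −4·29 + 13·9
1 = 13·125 − 56·29
1 = −56·404 + 181·125
1 = 181·1741 − 780·404
Hence 404⁻¹ ≡ -780 ≡ 961 (mod 1741).

961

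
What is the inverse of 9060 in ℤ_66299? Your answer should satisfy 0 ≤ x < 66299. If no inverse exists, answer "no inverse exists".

Extended Euclidean algorithm:
66299 = 7×9060 + 2879
9060 = 3×2879 + 423
2879 = 6×423 + 341
423 = 1×341 + 82
341 = 4×82 + 13
82 = 6×13 + 4
13 = 3×4 + 1
4 = 4×1 + 0
Since gcd(9060, 66299) = 1, back-substitute to write 1 as a combination:
1 = 13 − 3·4
1 = −3·82 + 19·13
1 = 19·341 − 79·82
1 = −79·423 + 98·341
1 = 98·2879 − 667·423
1 = −667·9060 + 2099·2879
1 = 2099·66299 − 15360·9060
Thus 9060·(-15360) ≡ 1 (mod 66299); reducing, -15360 mod 66299 = 50939.

50939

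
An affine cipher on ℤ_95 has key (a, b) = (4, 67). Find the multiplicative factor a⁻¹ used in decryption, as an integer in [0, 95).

24

Extended Euclidean algorithm:
95 = 23·4 + 3
4 = 1·3 + 1
3 = 3·1 + 0
Since gcd(4, 95) = 1, back-substitute to write 1 as a combination:
1 = 4 − 3
1 = −95 + 24·4
So 4·24 ≡ 1 (mod 95).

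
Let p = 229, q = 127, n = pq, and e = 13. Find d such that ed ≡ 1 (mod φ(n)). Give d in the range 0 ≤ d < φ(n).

15469

φ(n) = (p−1)(q−1) = 228·126 = 28728.
Need d with 13·d ≡ 1 (mod 28728). Apply the extended Euclidean algorithm:
28728 = 2209·13 + 11
13 = 1·11 + 2
11 = 5·2 + 1
2 = 2·1 + 0
Back-substitute:
1 = 11 − 5·2
1 = −5·13 + 6·11
1 = 6·28728 − 13259·13
So 13·(-13259) ≡ 1 (mod 28728), hence d ≡ -13259 ≡ 15469 (mod 28728).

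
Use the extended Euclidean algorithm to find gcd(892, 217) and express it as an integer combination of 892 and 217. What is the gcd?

Apply Euclid's algorithm to 892 and 217:
892 = 4×217 + 24
217 = 9×24 + 1
24 = 24×1 + 0
gcd(892, 217) = 1.
Express as a combination:
1 = 217 − 9·24
1 = −9·892 + 37·217
So 1 = (-9)·892 + (37)·217.

1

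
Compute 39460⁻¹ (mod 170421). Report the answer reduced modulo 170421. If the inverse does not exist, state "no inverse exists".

Extended Euclidean algorithm:
170421 = 4*39460 + 12581
39460 = 3*12581 + 1717
12581 = 7*1717 + 562
1717 = 3*562 + 31
562 = 18*31 + 4
31 = 7*4 + 3
4 = 1*3 + 1
3 = 3*1 + 0
Since gcd(39460, 170421) = 1, back-substitute to write 1 as a combination:
1 = 4 − 3
1 = −31 + 8·4
1 = 8·562 − 145·31
1 = −145·1717 + 443·562
1 = 443·12581 − 3246·1717
1 = −3246·39460 + 10181·12581
1 = 10181·170421 − 43970·39460
So 39460·(-43970) ≡ 1 (mod 170421), and -43970 ≡ 126451 (mod 170421).

126451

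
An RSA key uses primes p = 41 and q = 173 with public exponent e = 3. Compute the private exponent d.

φ(n) = (p−1)(q−1) = 40·172 = 6880.
Need d with 3·d ≡ 1 (mod 6880). Apply the extended Euclidean algorithm:
6880 = 2293×3 + 1
3 = 3×1 + 0
Back-substitute:
1 = 6880 − 2293·3
So 3·(-2293) ≡ 1 (mod 6880), hence d ≡ -2293 ≡ 4587 (mod 6880).

4587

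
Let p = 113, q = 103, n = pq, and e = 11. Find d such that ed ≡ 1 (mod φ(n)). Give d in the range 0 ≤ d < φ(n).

φ(n) = (p−1)(q−1) = 112·102 = 11424.
Need d with 11·d ≡ 1 (mod 11424). Apply the extended Euclidean algorithm:
11424 = 1038×11 + 6
11 = 1×6 + 5
6 = 1×5 + 1
5 = 5×1 + 0
Back-substitute:
1 = 6 − 5
1 = −11 + 2·6
1 = 2·11424 − 2077·11
So 11·(-2077) ≡ 1 (mod 11424), hence d ≡ -2077 ≡ 9347 (mod 11424).

9347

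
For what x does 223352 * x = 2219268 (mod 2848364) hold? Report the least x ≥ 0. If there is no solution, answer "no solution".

99265

First find gcd(223352, 2848364):
2848364 = 12*223352 + 168140
223352 = 1*168140 + 55212
168140 = 3*55212 + 2504
55212 = 22*2504 + 124
2504 = 20*124 + 24
124 = 5*24 + 4
24 = 6*4 + 0
gcd = 4 and 4 | 2219268, so solutions exist. Divide through by 4: 55838x ≡ 554817 (mod 712091).
Now find 55838⁻¹ mod 712091:
712091 = 12·55838 + 42035
55838 = 1·42035 + 13803
42035 = 3·13803 + 626
13803 = 22·626 + 31
626 = 20·31 + 6
31 = 5·6 + 1
6 = 6·1 + 0
Back-substitute:
1 = 31 − 5·6
1 = −5·626 + 101·31
1 = 101·13803 − 2227·626
1 = −2227·42035 + 6782·13803
1 = 6782·55838 − 9009·42035
1 = −9009·712091 + 114890·55838
So 55838⁻¹ ≡ 114890 (mod 712091).
Then x ≡ 114890·554817 ≡ 99265 (mod 712091); the smallest non-negative solution is x = 99265.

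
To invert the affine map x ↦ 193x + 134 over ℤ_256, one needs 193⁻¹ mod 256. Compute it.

65

Run Euclid on (256, 193):
256 = 1*193 + 63
193 = 3*63 + 4
63 = 15*4 + 3
4 = 1*3 + 1
3 = 3*1 + 0
The gcd is 1. Working backward:
1 = 4 − 3
1 = −63 + 16·4
1 = 16·193 − 49·63
1 = −49·256 + 65·193
So 193·65 ≡ 1 (mod 256).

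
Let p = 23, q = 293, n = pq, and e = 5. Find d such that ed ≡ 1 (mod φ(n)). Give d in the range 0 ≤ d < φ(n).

φ(n) = (p−1)(q−1) = 22·292 = 6424.
Need d with 5·d ≡ 1 (mod 6424). Apply the extended Euclidean algorithm:
6424 = 1284·5 + 4
5 = 1·4 + 1
4 = 4·1 + 0
Back-substitute:
1 = 5 − 4
1 = −6424 + 1285·5
So 5·1285 ≡ 1 (mod 6424), hence d = 1285.

1285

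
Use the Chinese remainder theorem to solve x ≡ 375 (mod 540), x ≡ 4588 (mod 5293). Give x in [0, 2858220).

Write x = 375 + 540·k. Then 540·k ≡ 4588 − 375 ≡ 4213 (mod 5293).
Need 540⁻¹ mod 5293. Extended Euclid on (5293, 540):
5293 = 9*540 + 433
540 = 1*433 + 107
433 = 4*107 + 5
107 = 21*5 + 2
5 = 2*2 + 1
2 = 2*1 + 0
Back-substitute:
1 = 5 − 2·2
1 = −2·107 + 43·5
1 = 43·433 − 174·107
1 = −174·540 + 217·433
1 = 217·5293 − 2127·540
540⁻¹ ≡ 3166 (mod 5293), so k ≡ 3166·4213 ≡ 5291 (mod 5293).
x = 375 + 540·5291 = 2857515.

2857515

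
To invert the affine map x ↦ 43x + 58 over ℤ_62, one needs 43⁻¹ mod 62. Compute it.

13

Run Euclid on (62, 43):
62 = 1·43 + 19
43 = 2·19 + 5
19 = 3·5 + 4
5 = 1·4 + 1
4 = 4·1 + 0
The gcd is 1. Working backward:
1 = 5 − 4
1 = −19 + 4·5
1 = 4·43 − 9·19
1 = −9·62 + 13·43
So 43·13 ≡ 1 (mod 62).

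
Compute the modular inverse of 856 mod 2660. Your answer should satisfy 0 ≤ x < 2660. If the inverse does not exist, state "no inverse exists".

Euclidean algorithm on 2660, 856:
2660 = 3*856 + 92
856 = 9*92 + 28
92 = 3*28 + 8
28 = 3*8 + 4
8 = 2*4 + 0
gcd(856, 2660) = 4 ≠ 1, so 856 has no multiplicative inverse modulo 2660.

no inverse exists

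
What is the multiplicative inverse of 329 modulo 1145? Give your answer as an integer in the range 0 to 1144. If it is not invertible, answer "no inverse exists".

529

Apply the Euclidean algorithm to 1145 and 329:
1145 = 3×329 + 158
329 = 2×158 + 13
158 = 12×13 + 2
13 = 6×2 + 1
2 = 2×1 + 0
gcd = 1, so the inverse exists. Back-substitute:
1 = 13 − 6·2
1 = −6·158 + 73·13
1 = 73·329 − 152·158
1 = −152·1145 + 529·329
So 329·529 ≡ 1 (mod 1145).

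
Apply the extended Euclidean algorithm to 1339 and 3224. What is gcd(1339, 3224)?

Euclidean algorithm:
3224 = 2×1339 + 546
1339 = 2×546 + 247
546 = 2×247 + 52
247 = 4×52 + 39
52 = 1×39 + 13
39 = 3×13 + 0
gcd(1339, 3224) = 13.
Express as a combination:
13 = 52 − 39
13 = −247 + 5·52
13 = 5·546 − 11·247
13 = −11·1339 + 27·546
13 = 27·3224 − 65·1339
So 13 = (27)·3224 + (-65)·1339.

13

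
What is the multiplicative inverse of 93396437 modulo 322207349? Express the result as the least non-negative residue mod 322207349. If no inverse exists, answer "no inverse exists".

gcd(322207349, 93396437) by repeated division:
322207349 = 3·93396437 + 42018038
93396437 = 2·42018038 + 9360361
42018038 = 4·9360361 + 4576594
9360361 = 2·4576594 + 207173
4576594 = 22·207173 + 18788
207173 = 11·18788 + 505
18788 = 37·505 + 103
505 = 4·103 + 93
103 = 1·93 + 10
93 = 9·10 + 3
10 = 3·3 + 1
3 = 3·1 + 0
The gcd is 1. Working backward:
1 = 10 − 3·3
1 = −3·93 + 28·10
1 = 28·103 − 31·93
1 = −31·505 + 152·103
1 = 152·18788 − 5655·505
1 = −5655·207173 + 62357·18788
1 = 62357·4576594 − 1377509·207173
1 = −1377509·9360361 + 2817375·4576594
1 = 2817375·42018038 − 12647009·9360361
1 = −12647009·93396437 + 28111393·42018038
1 = 28111393·322207349 − 96981188·93396437
Thus 93396437·(-96981188) ≡ 1 (mod 322207349); reducing, -96981188 mod 322207349 = 225226161.

225226161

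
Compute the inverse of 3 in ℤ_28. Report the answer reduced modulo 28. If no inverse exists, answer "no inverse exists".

Run Euclid on (28, 3):
28 = 9×3 + 1
3 = 3×1 + 0
The gcd is 1. Working backward:
1 = 28 − 9·3
Hence 3⁻¹ ≡ -9 ≡ 19 (mod 28).

19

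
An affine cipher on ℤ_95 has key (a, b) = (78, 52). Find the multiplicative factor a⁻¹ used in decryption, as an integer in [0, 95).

Apply the Euclidean algorithm to 95 and 78:
95 = 1*78 + 17
78 = 4*17 + 10
17 = 1*10 + 7
10 = 1*7 + 3
7 = 2*3 + 1
3 = 3*1 + 0
The gcd is 1. Working backward:
1 = 7 − 2·3
1 = −2·10 + 3·7
1 = 3·17 − 5·10
1 = −5·78 + 23·17
1 = 23·95 − 28·78
Hence 78⁻¹ ≡ -28 ≡ 67 (mod 95).

67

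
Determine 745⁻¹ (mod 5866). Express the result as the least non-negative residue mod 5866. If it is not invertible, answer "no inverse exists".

1685

gcd(5866, 745) by repeated division:
5866 = 7×745 + 651
745 = 1×651 + 94
651 = 6×94 + 87
94 = 1×87 + 7
87 = 12×7 + 3
7 = 2×3 + 1
3 = 3×1 + 0
gcd = 1, so the inverse exists. Back-substitute:
1 = 7 − 2·3
1 = −2·87 + 25·7
1 = 25·94 − 27·87
1 = −27·651 + 187·94
1 = 187·745 − 214·651
1 = −214·5866 + 1685·745
So 745·1685 ≡ 1 (mod 5866).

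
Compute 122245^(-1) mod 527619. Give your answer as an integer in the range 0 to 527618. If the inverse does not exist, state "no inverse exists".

Extended Euclidean algorithm:
527619 = 4·122245 + 38639
122245 = 3·38639 + 6328
38639 = 6·6328 + 671
6328 = 9·671 + 289
671 = 2·289 + 93
289 = 3·93 + 10
93 = 9·10 + 3
10 = 3·3 + 1
3 = 3·1 + 0
The gcd is 1. Working backward:
1 = 10 − 3·3
1 = −3·93 + 28·10
1 = 28·289 − 87·93
1 = −87·671 + 202·289
1 = 202·6328 − 1905·671
1 = −1905·38639 + 11632·6328
1 = 11632·122245 − 36801·38639
1 = −36801·527619 + 158836·122245
So 122245·158836 ≡ 1 (mod 527619).

158836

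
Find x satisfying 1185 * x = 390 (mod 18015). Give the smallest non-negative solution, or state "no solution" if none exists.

426

First find gcd(1185, 18015):
18015 = 15×1185 + 240
1185 = 4×240 + 225
240 = 1×225 + 15
225 = 15×15 + 0
gcd = 15 and 15 | 390, so solutions exist. Divide through by 15: 79x ≡ 26 (mod 1201).
Now find 79⁻¹ mod 1201:
1201 = 15·79 + 16
79 = 4·16 + 15
16 = 1·15 + 1
15 = 15·1 + 0
Back-substitute:
1 = 16 − 15
1 = −79 + 5·16
1 = 5·1201 − 76·79
So 79·(-76) ≡ 1 (mod 1201), i.e. 79⁻¹ ≡ 1125.
Then x ≡ 1125·26 ≡ 426 (mod 1201); the smallest non-negative solution is x = 426.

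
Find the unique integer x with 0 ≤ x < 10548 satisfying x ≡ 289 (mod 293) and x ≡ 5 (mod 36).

2633

Write x = 289 + 293·k. Then 293·k ≡ 5 − 289 ≡ 4 (mod 36).
Need 293⁻¹ mod 36. Extended Euclid on (36, 5):
36 = 7·5 + 1
5 = 5·1 + 0
Back-substitute:
1 = 36 − 7·5
293⁻¹ ≡ 29 (mod 36), so k ≡ 29·4 ≡ 8 (mod 36).
x = 289 + 293·8 = 2633.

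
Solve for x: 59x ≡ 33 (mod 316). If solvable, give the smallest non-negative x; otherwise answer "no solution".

First find gcd(59, 316):
316 = 5*59 + 21
59 = 2*21 + 17
21 = 1*17 + 4
17 = 4*4 + 1
4 = 4*1 + 0
gcd = 1, so a unique solution mod 316 exists.
Back-substitute for the Bézout coefficients:
1 = 17 − 4·4
1 = −4·21 + 5·17
1 = 5·59 − 14·21
1 = −14·316 + 75·59
So 59·(75) ≡ 1 (mod 316), giving 59⁻¹ ≡ 75.
x ≡ 59⁻¹·33 ≡ 75·33 ≡ 263 (mod 316).

263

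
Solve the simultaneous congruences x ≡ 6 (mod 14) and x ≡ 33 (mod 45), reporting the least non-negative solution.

258

Write x = 6 + 14·k. Then 14·k ≡ 33 − 6 ≡ 27 (mod 45).
Need 14⁻¹ mod 45. Extended Euclid on (45, 14):
45 = 3·14 + 3
14 = 4·3 + 2
3 = 1·2 + 1
2 = 2·1 + 0
Back-substitute:
1 = 3 − 2
1 = −14 + 5·3
1 = 5·45 − 16·14
14⁻¹ ≡ 29 (mod 45), so k ≡ 29·27 ≡ 18 (mod 45).
x = 6 + 14·18 = 258.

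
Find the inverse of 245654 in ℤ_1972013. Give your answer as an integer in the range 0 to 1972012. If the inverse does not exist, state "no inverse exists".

1486062

gcd(1972013, 245654) by repeated division:
1972013 = 8×245654 + 6781
245654 = 36×6781 + 1538
6781 = 4×1538 + 629
1538 = 2×629 + 280
629 = 2×280 + 69
280 = 4×69 + 4
69 = 17×4 + 1
4 = 4×1 + 0
The gcd is 1. Working backward:
1 = 69 − 17·4
1 = −17·280 + 69·69
1 = 69·629 − 155·280
1 = −155·1538 + 379·629
1 = 379·6781 − 1671·1538
1 = −1671·245654 + 60535·6781
1 = 60535·1972013 − 485951·245654
So 245654·(-485951) ≡ 1 (mod 1972013), and -485951 ≡ 1486062 (mod 1972013).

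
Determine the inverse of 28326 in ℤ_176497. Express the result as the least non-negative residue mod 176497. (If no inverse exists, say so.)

Apply the Euclidean algorithm to 176497 and 28326:
176497 = 6×28326 + 6541
28326 = 4×6541 + 2162
6541 = 3×2162 + 55
2162 = 39×55 + 17
55 = 3×17 + 4
17 = 4×4 + 1
4 = 4×1 + 0
Since gcd(28326, 176497) = 1, back-substitute to write 1 as a combination:
1 = 17 − 4·4
1 = −4·55 + 13·17
1 = 13·2162 − 511·55
1 = −511·6541 + 1546·2162
1 = 1546·28326 − 6695·6541
1 = −6695·176497 + 41716·28326
So 28326·41716 ≡ 1 (mod 176497).

41716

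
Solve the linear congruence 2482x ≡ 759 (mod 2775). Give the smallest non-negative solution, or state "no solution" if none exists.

First find gcd(2482, 2775):
2775 = 1×2482 + 293
2482 = 8×293 + 138
293 = 2×138 + 17
138 = 8×17 + 2
17 = 8×2 + 1
2 = 2×1 + 0
gcd = 1, so a unique solution mod 2775 exists.
Back-substitute for the Bézout coefficients:
1 = 17 − 8·2
1 = −8·138 + 65·17
1 = 65·293 − 138·138
1 = −138·2482 + 1169·293
1 = 1169·2775 − 1307·2482
So 2482·(-1307) ≡ 1 (mod 2775), giving 2482⁻¹ ≡ 1468.
x ≡ 2482⁻¹·759 ≡ 1468·759 ≡ 1437 (mod 2775).

1437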